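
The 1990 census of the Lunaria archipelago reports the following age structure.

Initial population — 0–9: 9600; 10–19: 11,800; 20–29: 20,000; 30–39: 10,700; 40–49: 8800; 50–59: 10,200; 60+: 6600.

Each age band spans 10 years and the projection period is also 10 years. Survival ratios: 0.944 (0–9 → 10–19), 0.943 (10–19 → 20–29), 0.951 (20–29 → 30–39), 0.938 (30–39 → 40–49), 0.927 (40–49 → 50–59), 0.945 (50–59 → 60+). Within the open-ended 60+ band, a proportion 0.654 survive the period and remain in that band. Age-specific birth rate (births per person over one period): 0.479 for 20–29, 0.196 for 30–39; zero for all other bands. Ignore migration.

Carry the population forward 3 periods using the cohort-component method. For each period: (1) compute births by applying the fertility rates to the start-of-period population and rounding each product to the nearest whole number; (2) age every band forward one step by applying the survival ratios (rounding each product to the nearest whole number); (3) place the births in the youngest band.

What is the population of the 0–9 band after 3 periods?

6167

After projecting period 1:
Births: 20000 × 0.479 = 9580 ; 10700 × 0.196 = 2097 ⇒ total 11677
10–19: 9600 × 0.944 = 9062
20–29: 11800 × 0.943 = 11127
30–39: 20000 × 0.951 = 19020
40–49: 10700 × 0.938 = 10037
50–59: 8800 × 0.927 = 8158
60+: 10200 × 0.945 + 6600 × 0.654 = 9639 + 4316 = 13955
Giving 11677 / 9062 / 11127 / 19020 / 10037 / 8158 / 13955.
After projecting period 2:
Births: 11127 × 0.479 = 5330 ; 19020 × 0.196 = 3728 ⇒ total 9058
10–19: 11677 × 0.944 = 11023
20–29: 9062 × 0.943 = 8545
30–39: 11127 × 0.951 = 10582
40–49: 19020 × 0.938 = 17841
50–59: 10037 × 0.927 = 9304
60+: 8158 × 0.945 + 13955 × 0.654 = 7709 + 9127 = 16836
Giving 9058 / 11023 / 8545 / 10582 / 17841 / 9304 / 16836.
After projecting period 3:
Births: 8545 × 0.479 = 4093 ; 10582 × 0.196 = 2074 ⇒ total 6167
10–19: 9058 × 0.944 = 8551
20–29: 11023 × 0.943 = 10395
30–39: 8545 × 0.951 = 8126
40–49: 10582 × 0.938 = 9926
50–59: 17841 × 0.927 = 16539
60+: 9304 × 0.945 + 16836 × 0.654 = 8792 + 11011 = 19803
Giving 6167 / 8551 / 10395 / 8126 / 9926 / 16539 / 19803.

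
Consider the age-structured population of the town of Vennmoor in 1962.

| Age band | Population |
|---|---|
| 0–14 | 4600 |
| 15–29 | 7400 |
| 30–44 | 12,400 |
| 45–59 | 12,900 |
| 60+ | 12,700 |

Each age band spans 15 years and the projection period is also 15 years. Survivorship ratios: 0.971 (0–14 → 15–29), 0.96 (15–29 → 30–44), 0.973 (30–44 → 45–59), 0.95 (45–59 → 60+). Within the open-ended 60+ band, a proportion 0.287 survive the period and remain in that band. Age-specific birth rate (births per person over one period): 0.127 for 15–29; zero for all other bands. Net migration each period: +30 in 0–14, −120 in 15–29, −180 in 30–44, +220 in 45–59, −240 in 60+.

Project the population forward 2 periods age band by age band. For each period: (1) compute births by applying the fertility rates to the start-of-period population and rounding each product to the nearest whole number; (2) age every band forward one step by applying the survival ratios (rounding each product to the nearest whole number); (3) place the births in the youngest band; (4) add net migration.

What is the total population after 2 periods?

Period 1:
Births: 7400 × 0.127 = 940
15–29: 4600 × 0.971 = 4467
30–44: 7400 × 0.96 = 7104
45–59: 12400 × 0.973 = 12065
60+: 12900 × 0.95 + 12700 × 0.287 = 12255 + 3645 = 15900
Net migration: 0–14 + 30 → 970; 15–29 − 120 → 4347; 30–44 − 180 → 6924; 45–59 + 220 → 12285; 60+ − 240 → 15660
→ [970, 4347, 6924, 12285, 15660]
Period 2:
Births: 4347 × 0.127 = 552
15–29: 970 × 0.971 = 942
30–44: 4347 × 0.96 = 4173
45–59: 6924 × 0.973 = 6737
60+: 12285 × 0.95 + 15660 × 0.287 = 11671 + 4494 = 16165
Net migration: 0–14 + 30 → 582; 15–29 − 120 → 822; 30–44 − 180 → 3993; 45–59 + 220 → 6957; 60+ − 240 → 15925
→ [582, 822, 3993, 6957, 15925]
Total after period 2: 582 + 822 + 3993 + 6957 + 15925 = 28279

28279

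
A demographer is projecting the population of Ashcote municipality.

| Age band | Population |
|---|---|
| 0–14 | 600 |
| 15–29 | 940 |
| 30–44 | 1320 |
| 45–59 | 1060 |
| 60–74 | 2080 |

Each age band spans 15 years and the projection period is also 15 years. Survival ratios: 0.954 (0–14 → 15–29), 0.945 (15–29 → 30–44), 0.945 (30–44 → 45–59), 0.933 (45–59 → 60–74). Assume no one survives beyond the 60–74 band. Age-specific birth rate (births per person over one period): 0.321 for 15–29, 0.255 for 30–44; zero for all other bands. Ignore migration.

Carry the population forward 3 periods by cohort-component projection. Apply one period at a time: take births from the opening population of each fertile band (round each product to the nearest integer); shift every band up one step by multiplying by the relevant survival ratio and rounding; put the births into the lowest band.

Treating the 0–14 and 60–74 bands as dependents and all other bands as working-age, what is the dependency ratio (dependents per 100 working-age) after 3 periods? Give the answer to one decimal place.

— Period 1 —
Births: 940 × 0.321 = 302, 1320 × 0.255 = 337 → total 639
15–29: 600 × 0.954 = 572
30–44: 940 × 0.945 = 888
45–59: 1320 × 0.945 = 1247
60–74: 1060 × 0.933 = 989
Population now: 0–14=639, 15–29=572, 30–44=888, 45–59=1247, 60–74=989
— Period 2 —
Births: 572 × 0.321 = 184, 888 × 0.255 = 226 → total 410
15–29: 639 × 0.954 = 610
30–44: 572 × 0.945 = 541
45–59: 888 × 0.945 = 839
60–74: 1247 × 0.933 = 1163
Population now: 0–14=410, 15–29=610, 30–44=541, 45–59=839, 60–74=1163
— Period 3 —
Births: 610 × 0.321 = 196, 541 × 0.255 = 138 → total 334
15–29: 410 × 0.954 = 391
30–44: 610 × 0.945 = 576
45–59: 541 × 0.945 = 511
60–74: 839 × 0.933 = 783
Population now: 0–14=334, 15–29=391, 30–44=576, 45–59=511, 60–74=783
Dependents (band 0–14 + band 60–74) = 334 + 783 = 1117; working-age = 1478; ratio = 1117/1478 × 100 = 75.6

75.6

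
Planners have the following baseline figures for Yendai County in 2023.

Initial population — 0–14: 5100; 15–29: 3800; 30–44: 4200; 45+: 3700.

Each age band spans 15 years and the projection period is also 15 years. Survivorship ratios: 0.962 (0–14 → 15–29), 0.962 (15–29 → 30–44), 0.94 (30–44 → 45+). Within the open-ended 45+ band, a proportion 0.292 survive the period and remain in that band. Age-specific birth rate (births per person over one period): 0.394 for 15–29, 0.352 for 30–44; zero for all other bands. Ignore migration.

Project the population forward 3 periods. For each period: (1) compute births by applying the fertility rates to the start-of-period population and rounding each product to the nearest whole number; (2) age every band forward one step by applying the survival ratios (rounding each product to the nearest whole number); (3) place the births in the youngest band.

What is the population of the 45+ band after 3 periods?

Period 1:
Births: 3800 * 0.394 = 1497, 4200 * 0.352 = 1478 ⇒ total 2975
15–29: 5100 * 0.962 = 4906
30–44: 3800 * 0.962 = 3656
45+: 4200 * 0.94 + 3700 * 0.292 = 3948 + 1080 = 5028
→ [2975, 4906, 3656, 5028]
Period 2:
Births: 4906 * 0.394 = 1933, 3656 * 0.352 = 1287 ⇒ total 3220
15–29: 2975 * 0.962 = 2862
30–44: 4906 * 0.962 = 4720
45+: 3656 * 0.94 + 5028 * 0.292 = 3437 + 1468 = 4905
→ [3220, 2862, 4720, 4905]
Period 3:
Births: 2862 * 0.394 = 1128, 4720 * 0.352 = 1661 ⇒ total 2789
15–29: 3220 * 0.962 = 3098
30–44: 2862 * 0.962 = 2753
45+: 4720 * 0.94 + 4905 * 0.292 = 4437 + 1432 = 5869
→ [2789, 3098, 2753, 5869]

5869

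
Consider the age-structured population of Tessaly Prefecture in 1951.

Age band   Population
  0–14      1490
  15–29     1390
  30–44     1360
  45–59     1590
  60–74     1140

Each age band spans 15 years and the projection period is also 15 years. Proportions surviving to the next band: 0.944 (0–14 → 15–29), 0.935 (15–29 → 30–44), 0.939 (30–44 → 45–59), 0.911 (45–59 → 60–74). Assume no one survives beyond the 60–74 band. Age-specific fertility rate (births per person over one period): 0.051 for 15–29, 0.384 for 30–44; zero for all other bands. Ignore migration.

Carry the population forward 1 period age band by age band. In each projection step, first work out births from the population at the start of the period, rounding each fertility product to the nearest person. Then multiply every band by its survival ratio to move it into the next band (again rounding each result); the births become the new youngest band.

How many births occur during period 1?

593

[period 1]
Births: 1390 * 0.051 = 71  |  1360 * 0.384 = 522 — total 593
15–29: 1490 * 0.944 = 1407
30–44: 1390 * 0.935 = 1300
45–59: 1360 * 0.939 = 1277
60–74: 1590 * 0.911 = 1448
Giving 593 / 1407 / 1300 / 1277 / 1448.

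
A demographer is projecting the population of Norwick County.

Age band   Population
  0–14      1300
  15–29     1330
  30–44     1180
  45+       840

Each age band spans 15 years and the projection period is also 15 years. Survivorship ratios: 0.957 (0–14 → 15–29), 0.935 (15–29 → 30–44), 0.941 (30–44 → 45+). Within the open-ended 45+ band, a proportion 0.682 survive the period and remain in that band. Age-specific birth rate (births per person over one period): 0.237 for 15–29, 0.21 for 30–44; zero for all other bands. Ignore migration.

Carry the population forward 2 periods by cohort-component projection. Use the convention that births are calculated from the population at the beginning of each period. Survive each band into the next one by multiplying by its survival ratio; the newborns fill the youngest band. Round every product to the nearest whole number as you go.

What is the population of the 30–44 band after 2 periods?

— Period 1 —
Births: 1330 * 0.237 = 315 ; 1180 * 0.21 = 248 — total 563
15–29: 1300 * 0.957 = 1244
30–44: 1330 * 0.935 = 1244
45+: 1180 * 0.941 + 840 * 0.682 = 1110 + 573 = 1683
Giving 563 / 1244 / 1244 / 1683.
— Period 2 —
Births: 1244 * 0.237 = 295 ; 1244 * 0.21 = 261 — total 556
15–29: 563 * 0.957 = 539
30–44: 1244 * 0.935 = 1163
45+: 1244 * 0.941 + 1683 * 0.682 = 1171 + 1148 = 2319
Giving 556 / 539 / 1163 / 2319.

1163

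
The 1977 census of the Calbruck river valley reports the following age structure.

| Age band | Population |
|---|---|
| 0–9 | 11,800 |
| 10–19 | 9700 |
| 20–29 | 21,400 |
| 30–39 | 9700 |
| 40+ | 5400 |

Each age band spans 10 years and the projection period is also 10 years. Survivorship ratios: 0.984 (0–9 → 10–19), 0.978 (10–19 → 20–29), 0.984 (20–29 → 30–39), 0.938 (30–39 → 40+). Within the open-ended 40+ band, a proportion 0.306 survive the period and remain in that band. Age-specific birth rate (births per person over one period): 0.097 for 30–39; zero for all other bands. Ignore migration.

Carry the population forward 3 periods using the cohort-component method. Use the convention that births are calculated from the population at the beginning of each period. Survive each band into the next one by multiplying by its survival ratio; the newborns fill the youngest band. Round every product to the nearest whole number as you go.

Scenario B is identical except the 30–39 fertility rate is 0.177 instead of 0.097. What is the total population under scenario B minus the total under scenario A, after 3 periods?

Period 1.
Births: 9700 × 0.097 = 941
10–19: 11800 × 0.984 = 11611
20–29: 9700 × 0.978 = 9487
30–39: 21400 × 0.984 = 21058
40+: 9700 × 0.938 + 5400 × 0.306 = 9099 + 1652 = 10751
Giving 941 / 11611 / 9487 / 21058 / 10751.
Period 2.
Births: 21058 × 0.097 = 2043
10–19: 941 × 0.984 = 926
20–29: 11611 × 0.978 = 11356
30–39: 9487 × 0.984 = 9335
40+: 21058 × 0.938 + 10751 × 0.306 = 19752 + 3290 = 23042
Giving 2043 / 926 / 11356 / 9335 / 23042.
Period 3.
Births: 9335 × 0.097 = 905
10–19: 2043 × 0.984 = 2010
20–29: 926 × 0.978 = 906
30–39: 11356 × 0.984 = 11174
40+: 9335 × 0.938 + 23042 × 0.306 = 8756 + 7051 = 15807
Giving 905 / 2010 / 906 / 11174 / 15807.
Scenario A total after 3 periods: 30802
Scenario B projection —
Period 1.
Births: 9700 × 0.177 = 1717
10–19: 11800 × 0.984 = 11611
20–29: 9700 × 0.978 = 9487
30–39: 21400 × 0.984 = 21058
40+: 9700 × 0.938 + 5400 × 0.306 = 9099 + 1652 = 10751
Giving 1717 / 11611 / 9487 / 21058 / 10751.
Period 2.
Births: 21058 × 0.177 = 3727
10–19: 1717 × 0.984 = 1690
20–29: 11611 × 0.978 = 11356
30–39: 9487 × 0.984 = 9335
40+: 21058 × 0.938 + 10751 × 0.306 = 19752 + 3290 = 23042
Giving 3727 / 1690 / 11356 / 9335 / 23042.
Period 3.
Births: 9335 × 0.177 = 1652
10–19: 3727 × 0.984 = 3667
20–29: 1690 × 0.978 = 1653
30–39: 11356 × 0.984 = 11174
40+: 9335 × 0.938 + 23042 × 0.306 = 8756 + 7051 = 15807
Giving 1652 / 3667 / 1653 / 11174 / 15807.
Scenario B total after 3 periods: 33953
Difference B − A = 33953 − 30802 = 3151

3151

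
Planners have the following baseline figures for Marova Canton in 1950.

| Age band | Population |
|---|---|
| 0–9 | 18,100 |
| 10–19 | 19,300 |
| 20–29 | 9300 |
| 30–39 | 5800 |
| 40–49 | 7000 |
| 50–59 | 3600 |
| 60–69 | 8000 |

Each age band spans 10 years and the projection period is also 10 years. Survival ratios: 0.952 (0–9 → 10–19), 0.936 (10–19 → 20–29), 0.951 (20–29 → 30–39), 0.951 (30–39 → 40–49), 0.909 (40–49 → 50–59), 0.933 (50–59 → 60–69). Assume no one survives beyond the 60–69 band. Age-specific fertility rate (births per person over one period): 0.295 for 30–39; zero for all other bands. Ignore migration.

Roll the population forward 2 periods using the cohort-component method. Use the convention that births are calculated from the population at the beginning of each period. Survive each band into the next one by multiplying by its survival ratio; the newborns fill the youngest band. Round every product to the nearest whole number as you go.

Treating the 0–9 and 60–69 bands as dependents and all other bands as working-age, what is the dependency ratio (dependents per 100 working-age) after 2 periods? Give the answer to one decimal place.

17.7

After projecting period 1:
Births: 5800 × 0.295 = 1711
10–19: 18100 × 0.952 = 17231
20–29: 19300 × 0.936 = 18065
30–39: 9300 × 0.951 = 8844
40–49: 5800 × 0.951 = 5516
50–59: 7000 × 0.909 = 6363
60–69: 3600 × 0.933 = 3359
Population now: 0–9=1711, 10–19=17231, 20–29=18065, 30–39=8844, 40–49=5516, 50–59=6363, 60–69=3359
After projecting period 2:
Births: 8844 × 0.295 = 2609
10–19: 1711 × 0.952 = 1629
20–29: 17231 × 0.936 = 16128
30–39: 18065 × 0.951 = 17180
40–49: 8844 × 0.951 = 8411
50–59: 5516 × 0.909 = 5014
60–69: 6363 × 0.933 = 5937
Population now: 0–9=2609, 10–19=1629, 20–29=16128, 30–39=17180, 40–49=8411, 50–59=5014, 60–69=5937
Dependents (band 0–9 + band 60–69) = 2609 + 5937 = 8546; working-age = 48362; ratio = 8546/48362 × 100 = 17.7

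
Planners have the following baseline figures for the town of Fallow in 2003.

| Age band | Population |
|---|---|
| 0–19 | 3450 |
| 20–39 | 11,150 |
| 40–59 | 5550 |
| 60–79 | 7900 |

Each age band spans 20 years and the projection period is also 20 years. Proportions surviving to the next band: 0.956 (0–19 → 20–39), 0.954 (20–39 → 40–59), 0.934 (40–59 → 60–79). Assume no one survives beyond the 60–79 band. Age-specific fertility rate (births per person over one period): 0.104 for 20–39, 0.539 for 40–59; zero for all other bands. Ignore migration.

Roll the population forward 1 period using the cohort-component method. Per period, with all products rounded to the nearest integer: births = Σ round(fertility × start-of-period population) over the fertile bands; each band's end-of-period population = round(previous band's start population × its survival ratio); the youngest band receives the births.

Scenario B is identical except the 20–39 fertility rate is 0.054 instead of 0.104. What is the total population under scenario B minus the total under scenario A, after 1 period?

-558

Period 1.
Births: 11150 × 0.104 = 1160  |  5550 × 0.539 = 2991 → 4151
20–39: 3450 × 0.956 = 3298
40–59: 11150 × 0.954 = 10637
60–79: 5550 × 0.934 = 5184
Population now: 0–19=4151, 20–39=3298, 40–59=10637, 60–79=5184
Scenario A total after 1 period: 23270
Scenario B projection —
Period 1.
Births: 11150 × 0.054 = 602  |  5550 × 0.539 = 2991 → 3593
20–39: 3450 × 0.956 = 3298
40–59: 11150 × 0.954 = 10637
60–79: 5550 × 0.934 = 5184
Population now: 0–19=3593, 20–39=3298, 40–59=10637, 60–79=5184
Scenario B total after 1 period: 22712
Difference B − A = 22712 − 23270 = -558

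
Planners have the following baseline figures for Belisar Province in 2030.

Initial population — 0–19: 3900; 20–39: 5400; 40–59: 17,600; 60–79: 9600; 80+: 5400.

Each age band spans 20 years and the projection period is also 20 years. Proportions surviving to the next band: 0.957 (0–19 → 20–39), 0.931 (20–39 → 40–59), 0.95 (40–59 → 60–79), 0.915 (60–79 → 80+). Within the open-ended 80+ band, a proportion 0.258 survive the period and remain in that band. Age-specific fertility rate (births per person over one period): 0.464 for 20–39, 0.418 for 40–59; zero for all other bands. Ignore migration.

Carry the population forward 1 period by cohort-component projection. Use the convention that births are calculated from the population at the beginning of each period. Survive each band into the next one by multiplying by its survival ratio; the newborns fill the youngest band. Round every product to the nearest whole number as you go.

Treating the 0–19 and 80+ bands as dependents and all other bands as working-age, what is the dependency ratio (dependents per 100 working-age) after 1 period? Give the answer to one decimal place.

78.7

Numbering the bands 1..5 from youngest to oldest:
— Period 1 —
Births: 5400 × 0.464 = 2506, 17600 × 0.418 = 7357 → 9863
Band 2: 3900 × 0.957 = 3732
Band 3: 5400 × 0.931 = 5027
Band 4: 17600 × 0.95 = 16720
Band 5: 9600 × 0.915 + 5400 × 0.258 = 8784 + 1393 = 10177
Population now: 0–19=9863, 20–39=3732, 40–59=5027, 60–79=16720, 80+=10177
Dependents (band 0–19 + band 80+) = 9863 + 10177 = 20040; working-age = 25479; ratio = 20040/25479 × 100 = 78.7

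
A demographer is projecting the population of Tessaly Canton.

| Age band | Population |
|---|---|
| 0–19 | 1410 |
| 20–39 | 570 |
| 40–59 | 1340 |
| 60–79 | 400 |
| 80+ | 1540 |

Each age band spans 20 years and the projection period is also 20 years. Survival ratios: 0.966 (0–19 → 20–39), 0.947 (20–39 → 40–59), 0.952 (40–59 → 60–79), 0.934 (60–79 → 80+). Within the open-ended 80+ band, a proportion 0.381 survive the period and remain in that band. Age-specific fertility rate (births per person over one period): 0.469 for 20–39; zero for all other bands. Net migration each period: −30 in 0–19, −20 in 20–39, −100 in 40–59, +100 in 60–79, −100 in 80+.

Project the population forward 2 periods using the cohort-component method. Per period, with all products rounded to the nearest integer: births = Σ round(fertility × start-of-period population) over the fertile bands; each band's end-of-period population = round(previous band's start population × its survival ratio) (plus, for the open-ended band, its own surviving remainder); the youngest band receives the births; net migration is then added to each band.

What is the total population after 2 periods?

— Period 1 —
Births: 570 * 0.469 = 267
20–39: 1410 * 0.966 = 1362
40–59: 570 * 0.947 = 540
60–79: 1340 * 0.952 = 1276
80+: 400 * 0.934 + 1540 * 0.381 = 374 + 587 = 961
Net migration: 0–19 − 30 → 237; 20–39 − 20 → 1342; 40–59 − 100 → 440; 60–79 + 100 → 1376; 80+ − 100 → 861
Giving 237 / 1342 / 440 / 1376 / 861.
— Period 2 —
Births: 1342 * 0.469 = 629
20–39: 237 * 0.966 = 229
40–59: 1342 * 0.947 = 1271
60–79: 440 * 0.952 = 419
80+: 1376 * 0.934 + 861 * 0.381 = 1285 + 328 = 1613
Net migration: 0–19 − 30 → 599; 20–39 − 20 → 209; 40–59 − 100 → 1171; 60–79 + 100 → 519; 80+ − 100 → 1513
Giving 599 / 209 / 1171 / 519 / 1513.
Total after period 2: 599 + 209 + 1171 + 519 + 1513 = 4011

4011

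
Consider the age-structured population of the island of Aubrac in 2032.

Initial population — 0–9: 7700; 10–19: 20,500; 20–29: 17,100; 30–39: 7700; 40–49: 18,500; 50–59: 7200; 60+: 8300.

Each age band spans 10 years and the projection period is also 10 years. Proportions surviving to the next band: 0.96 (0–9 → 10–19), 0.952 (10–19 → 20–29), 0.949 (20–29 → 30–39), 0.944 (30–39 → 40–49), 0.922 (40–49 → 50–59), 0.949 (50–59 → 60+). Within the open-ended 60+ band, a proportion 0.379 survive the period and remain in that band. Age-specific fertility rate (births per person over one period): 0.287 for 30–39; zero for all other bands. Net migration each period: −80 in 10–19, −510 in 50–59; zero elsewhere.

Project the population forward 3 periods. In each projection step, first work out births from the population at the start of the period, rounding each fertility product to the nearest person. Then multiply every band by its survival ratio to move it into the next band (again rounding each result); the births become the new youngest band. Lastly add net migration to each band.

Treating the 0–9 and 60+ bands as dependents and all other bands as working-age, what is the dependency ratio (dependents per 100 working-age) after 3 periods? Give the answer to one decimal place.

42.2

[period 1]
Births: 7700 × 0.287 = 2210
10–19: 7700 × 0.96 = 7392
20–29: 20500 × 0.952 = 19516
30–39: 17100 × 0.949 = 16228
40–49: 7700 × 0.944 = 7269
50–59: 18500 × 0.922 = 17057
60+: 7200 × 0.949 + 8300 × 0.379 = 6833 + 3146 = 9979
Net migration: 10–19 − 80 → 7312; 50–59 − 510 → 16547
Population now: 0–9=2210, 10–19=7312, 20–29=19516, 30–39=16228, 40–49=7269, 50–59=16547, 60+=9979
[period 2]
Births: 16228 × 0.287 = 4657
10–19: 2210 × 0.96 = 2122
20–29: 7312 × 0.952 = 6961
30–39: 19516 × 0.949 = 18521
40–49: 16228 × 0.944 = 15319
50–59: 7269 × 0.922 = 6702
60+: 16547 × 0.949 + 9979 × 0.379 = 15703 + 3782 = 19485
Net migration: 10–19 − 80 → 2042; 50–59 − 510 → 6192
Population now: 0–9=4657, 10–19=2042, 20–29=6961, 30–39=18521, 40–49=15319, 50–59=6192, 60+=19485
[period 3]
Births: 18521 × 0.287 = 5316
10–19: 4657 × 0.96 = 4471
20–29: 2042 × 0.952 = 1944
30–39: 6961 × 0.949 = 6606
40–49: 18521 × 0.944 = 17484
50–59: 15319 × 0.922 = 14124
60+: 6192 × 0.949 + 19485 × 0.379 = 5876 + 7385 = 13261
Net migration: 10–19 − 80 → 4391; 50–59 − 510 → 13614
Population now: 0–9=5316, 10–19=4391, 20–29=1944, 30–39=6606, 40–49=17484, 50–59=13614, 60+=13261
Dependents (band 0–9 + band 60+) = 5316 + 13261 = 18577; working-age = 44039; ratio = 18577/44039 × 100 = 42.2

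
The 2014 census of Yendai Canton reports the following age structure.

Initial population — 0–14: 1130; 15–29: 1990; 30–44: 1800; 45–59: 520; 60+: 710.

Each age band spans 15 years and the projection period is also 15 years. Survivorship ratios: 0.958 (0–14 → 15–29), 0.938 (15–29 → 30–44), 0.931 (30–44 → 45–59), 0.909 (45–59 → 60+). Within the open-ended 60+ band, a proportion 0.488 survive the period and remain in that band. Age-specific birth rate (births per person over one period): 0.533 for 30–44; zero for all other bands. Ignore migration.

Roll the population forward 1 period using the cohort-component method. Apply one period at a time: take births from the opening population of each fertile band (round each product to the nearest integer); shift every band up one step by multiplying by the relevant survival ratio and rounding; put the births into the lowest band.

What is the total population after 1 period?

6404

Let band 1 be 0–14 through band 5 = 60+.
Period 1.
Births: 1800 * 0.533 = 959
Band 2: 1130 * 0.958 = 1083
Band 3: 1990 * 0.938 = 1867
Band 4: 1800 * 0.931 = 1676
Band 5: 520 * 0.909 + 710 * 0.488 = 473 + 346 = 819
End of period: [959, 1083, 1867, 1676, 819]
Total after period 1: 959 + 1083 + 1867 + 1676 + 819 = 6404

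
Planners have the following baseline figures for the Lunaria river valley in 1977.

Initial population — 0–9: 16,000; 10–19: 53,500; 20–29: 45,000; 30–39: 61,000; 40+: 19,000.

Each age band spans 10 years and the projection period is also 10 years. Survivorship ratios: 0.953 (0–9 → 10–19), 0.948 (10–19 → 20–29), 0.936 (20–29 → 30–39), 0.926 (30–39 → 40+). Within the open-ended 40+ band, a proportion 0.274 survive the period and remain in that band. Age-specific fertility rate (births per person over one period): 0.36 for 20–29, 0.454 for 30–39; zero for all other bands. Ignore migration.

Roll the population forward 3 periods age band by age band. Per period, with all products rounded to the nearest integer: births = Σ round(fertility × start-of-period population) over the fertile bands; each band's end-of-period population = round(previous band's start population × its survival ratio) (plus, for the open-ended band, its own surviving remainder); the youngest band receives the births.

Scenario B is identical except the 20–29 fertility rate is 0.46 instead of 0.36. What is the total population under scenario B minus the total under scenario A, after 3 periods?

10344

Numbering the groups 1..5 from youngest to oldest:
Period 1.
Births: 45000 × 0.36 = 16200 ; 61000 × 0.454 = 27694 — total 43894
Group 2: 16000 × 0.953 = 15248
Group 3: 53500 × 0.948 = 50718
Group 4: 45000 × 0.936 = 42120
Group 5: 61000 × 0.926 + 19000 × 0.274 = 56486 + 5206 = 61692
→ [43894, 15248, 50718, 42120, 61692]
Period 2.
Births: 50718 × 0.36 = 18258 ; 42120 × 0.454 = 19122 — total 37380
Group 2: 43894 × 0.953 = 41831
Group 3: 15248 × 0.948 = 14455
Group 4: 50718 × 0.936 = 47472
Group 5: 42120 × 0.926 + 61692 × 0.274 = 39003 + 16904 = 55907
→ [37380, 41831, 14455, 47472, 55907]
Period 3.
Births: 14455 × 0.36 = 5204 ; 47472 × 0.454 = 21552 — total 26756
Group 2: 37380 × 0.953 = 35623
Group 3: 41831 × 0.948 = 39656
Group 4: 14455 × 0.936 = 13530
Group 5: 47472 × 0.926 + 55907 × 0.274 = 43959 + 15319 = 59278
→ [26756, 35623, 39656, 13530, 59278]
Scenario A total after 3 periods: 174843
Scenario B projection —
Period 1.
Births: 45000 × 0.46 = 20700 ; 61000 × 0.454 = 27694 — total 48394
Group 2: 16000 × 0.953 = 15248
Group 3: 53500 × 0.948 = 50718
Group 4: 45000 × 0.936 = 42120
Group 5: 61000 × 0.926 + 19000 × 0.274 = 56486 + 5206 = 61692
→ [48394, 15248, 50718, 42120, 61692]
Period 2.
Births: 50718 × 0.46 = 23330 ; 42120 × 0.454 = 19122 — total 42452
Group 2: 48394 × 0.953 = 46119
Group 3: 15248 × 0.948 = 14455
Group 4: 50718 × 0.936 = 47472
Group 5: 42120 × 0.926 + 61692 × 0.274 = 39003 + 16904 = 55907
→ [42452, 46119, 14455, 47472, 55907]
Period 3.
Births: 14455 × 0.46 = 6649 ; 47472 × 0.454 = 21552 — total 28201
Group 2: 42452 × 0.953 = 40457
Group 3: 46119 × 0.948 = 43721
Group 4: 14455 × 0.936 = 13530
Group 5: 47472 × 0.926 + 55907 × 0.274 = 43959 + 15319 = 59278
→ [28201, 40457, 43721, 13530, 59278]
Scenario B total after 3 periods: 185187
Difference B − A = 185187 − 174843 = 10344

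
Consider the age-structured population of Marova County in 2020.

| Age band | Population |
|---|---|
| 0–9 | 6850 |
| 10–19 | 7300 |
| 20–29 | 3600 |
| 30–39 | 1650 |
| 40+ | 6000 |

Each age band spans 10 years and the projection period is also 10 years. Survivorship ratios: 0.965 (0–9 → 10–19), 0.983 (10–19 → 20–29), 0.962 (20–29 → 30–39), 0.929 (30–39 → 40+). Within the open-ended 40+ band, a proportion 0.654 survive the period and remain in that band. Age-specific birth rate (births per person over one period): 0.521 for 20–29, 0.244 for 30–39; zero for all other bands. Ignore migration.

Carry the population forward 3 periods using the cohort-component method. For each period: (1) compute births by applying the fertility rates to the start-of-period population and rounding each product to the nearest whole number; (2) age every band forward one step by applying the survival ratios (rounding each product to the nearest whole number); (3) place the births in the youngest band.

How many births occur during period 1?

2279

Let group 1 be 0–9 through group 5 = 40+.
Period 1:
Births: 3600 * 0.521 = 1876, 1650 * 0.244 = 403 → total 2279
Group 2: 6850 * 0.965 = 6610
Group 3: 7300 * 0.983 = 7176
Group 4: 3600 * 0.962 = 3463
Group 5: 1650 * 0.929 + 6000 * 0.654 = 1533 + 3924 = 5457
End of period: [2279, 6610, 7176, 3463, 5457]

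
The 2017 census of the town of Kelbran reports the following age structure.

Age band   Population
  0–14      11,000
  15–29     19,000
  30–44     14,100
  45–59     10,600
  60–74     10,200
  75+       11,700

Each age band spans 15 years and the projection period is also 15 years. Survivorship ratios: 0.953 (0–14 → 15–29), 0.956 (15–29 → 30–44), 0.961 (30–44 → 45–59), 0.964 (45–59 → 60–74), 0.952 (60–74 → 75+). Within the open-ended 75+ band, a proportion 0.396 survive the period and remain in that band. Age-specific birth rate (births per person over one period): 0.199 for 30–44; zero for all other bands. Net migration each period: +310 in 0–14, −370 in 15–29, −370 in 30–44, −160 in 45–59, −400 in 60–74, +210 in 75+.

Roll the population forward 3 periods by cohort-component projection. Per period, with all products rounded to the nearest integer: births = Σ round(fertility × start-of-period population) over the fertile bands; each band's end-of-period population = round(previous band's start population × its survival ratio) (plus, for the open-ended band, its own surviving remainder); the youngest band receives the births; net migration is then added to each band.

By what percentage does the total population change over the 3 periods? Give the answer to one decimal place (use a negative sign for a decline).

— Period 1 —
Births: 14100 × 0.199 = 2806
15–29: 11000 × 0.953 = 10483
30–44: 19000 × 0.956 = 18164
45–59: 14100 × 0.961 = 13550
60–74: 10600 × 0.964 = 10218
75+: 10200 × 0.952 + 11700 × 0.396 = 9710 + 4633 = 14343
Net migration: 0–14 + 310 → 3116; 15–29 − 370 → 10113; 30–44 − 370 → 17794; 45–59 − 160 → 13390; 60–74 − 400 → 9818; 75+ + 210 → 14553
Giving 3116 / 10113 / 17794 / 13390 / 9818 / 14553.
— Period 2 —
Births: 17794 × 0.199 = 3541
15–29: 3116 × 0.953 = 2970
30–44: 10113 × 0.956 = 9668
45–59: 17794 × 0.961 = 17100
60–74: 13390 × 0.964 = 12908
75+: 9818 × 0.952 + 14553 × 0.396 = 9347 + 5763 = 15110
Net migration: 0–14 + 310 → 3851; 15–29 − 370 → 2600; 30–44 − 370 → 9298; 45–59 − 160 → 16940; 60–74 − 400 → 12508; 75+ + 210 → 15320
Giving 3851 / 2600 / 9298 / 16940 / 12508 / 15320.
— Period 3 —
Births: 9298 × 0.199 = 1850
15–29: 3851 × 0.953 = 3670
30–44: 2600 × 0.956 = 2486
45–59: 9298 × 0.961 = 8935
60–74: 16940 × 0.964 = 16330
75+: 12508 × 0.952 + 15320 × 0.396 = 11908 + 6067 = 17975
Net migration: 0–14 + 310 → 2160; 15–29 − 370 → 3300; 30–44 − 370 → 2116; 45–59 − 160 → 8775; 60–74 − 400 → 15930; 75+ + 210 → 18185
Giving 2160 / 3300 / 2116 / 8775 / 15930 / 18185.
Total: 76600 → 50466; change = -26134; percentage change = -34.1%

-34.1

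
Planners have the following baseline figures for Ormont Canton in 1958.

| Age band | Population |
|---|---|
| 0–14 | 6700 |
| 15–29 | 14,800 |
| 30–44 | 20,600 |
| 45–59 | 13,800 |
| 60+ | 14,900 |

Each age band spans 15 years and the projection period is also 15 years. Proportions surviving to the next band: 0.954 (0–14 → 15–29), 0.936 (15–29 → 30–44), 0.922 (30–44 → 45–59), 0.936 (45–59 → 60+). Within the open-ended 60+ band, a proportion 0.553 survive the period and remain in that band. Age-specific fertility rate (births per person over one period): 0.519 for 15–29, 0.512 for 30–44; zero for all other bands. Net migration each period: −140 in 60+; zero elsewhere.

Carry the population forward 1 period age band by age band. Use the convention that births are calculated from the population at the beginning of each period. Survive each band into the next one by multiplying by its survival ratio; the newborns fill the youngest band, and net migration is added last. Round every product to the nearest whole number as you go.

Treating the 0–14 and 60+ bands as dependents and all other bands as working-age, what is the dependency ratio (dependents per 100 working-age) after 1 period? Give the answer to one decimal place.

100.0

Numbering the groups 1..5 from youngest to oldest:
Period 1.
Births: 14800 × 0.519 = 7681 ; 20600 × 0.512 = 10547 — total 18228
Group 2: 6700 × 0.954 = 6392
Group 3: 14800 × 0.936 = 13853
Group 4: 20600 × 0.922 = 18993
Group 5: 13800 × 0.936 + 14900 × 0.553 = 12917 + 8240 = 21157
Net migration: Group 5 − 140 → 21017
Population now: 0–14=18228, 15–29=6392, 30–44=13853, 45–59=18993, 60+=21017
Dependents (band 0–14 + band 60+) = 18228 + 21017 = 39245; working-age = 39238; ratio = 39245/39238 × 100 = 100.0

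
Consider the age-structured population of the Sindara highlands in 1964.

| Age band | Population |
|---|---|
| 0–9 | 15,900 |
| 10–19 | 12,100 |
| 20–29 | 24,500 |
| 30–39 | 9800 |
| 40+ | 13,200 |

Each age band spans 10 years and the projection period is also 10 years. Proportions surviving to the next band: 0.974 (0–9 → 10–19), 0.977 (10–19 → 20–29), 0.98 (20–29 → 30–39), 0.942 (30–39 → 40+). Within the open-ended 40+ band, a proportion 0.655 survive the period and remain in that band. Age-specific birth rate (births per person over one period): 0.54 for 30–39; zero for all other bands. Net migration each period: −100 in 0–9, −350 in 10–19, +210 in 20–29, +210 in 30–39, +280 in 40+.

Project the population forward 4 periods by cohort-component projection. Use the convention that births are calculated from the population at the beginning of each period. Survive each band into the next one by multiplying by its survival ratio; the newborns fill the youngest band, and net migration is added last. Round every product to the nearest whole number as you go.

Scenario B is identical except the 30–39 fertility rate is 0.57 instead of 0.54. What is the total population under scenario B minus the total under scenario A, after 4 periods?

1762

— Period 1 —
Births: 9800 × 0.54 = 5292
10–19: 15900 × 0.974 = 15487
20–29: 12100 × 0.977 = 11822
30–39: 24500 × 0.98 = 24010
40+: 9800 × 0.942 + 13200 × 0.655 = 9232 + 8646 = 17878
Net migration: 0–9 − 100 → 5192; 10–19 − 350 → 15137; 20–29 + 210 → 12032; 30–39 + 210 → 24220; 40+ + 280 → 18158
→ [5192, 15137, 12032, 24220, 18158]
— Period 2 —
Births: 24220 × 0.54 = 13079
10–19: 5192 × 0.974 = 5057
20–29: 15137 × 0.977 = 14789
30–39: 12032 × 0.98 = 11791
40+: 24220 × 0.942 + 18158 × 0.655 = 22815 + 11893 = 34708
Net migration: 0–9 − 100 → 12979; 10–19 − 350 → 4707; 20–29 + 210 → 14999; 30–39 + 210 → 12001; 40+ + 280 → 34988
→ [12979, 4707, 14999, 12001, 34988]
— Period 3 —
Births: 12001 × 0.54 = 6481
10–19: 12979 × 0.974 = 12642
20–29: 4707 × 0.977 = 4599
30–39: 14999 × 0.98 = 14699
40+: 12001 × 0.942 + 34988 × 0.655 = 11305 + 22917 = 34222
Net migration: 0–9 − 100 → 6381; 10–19 − 350 → 12292; 20–29 + 210 → 4809; 30–39 + 210 → 14909; 40+ + 280 → 34502
→ [6381, 12292, 4809, 14909, 34502]
— Period 4 —
Births: 14909 × 0.54 = 8051
10–19: 6381 × 0.974 = 6215
20–29: 12292 × 0.977 = 12009
30–39: 4809 × 0.98 = 4713
40+: 14909 × 0.942 + 34502 × 0.655 = 14044 + 22599 = 36643
Net migration: 0–9 − 100 → 7951; 10–19 − 350 → 5865; 20–29 + 210 → 12219; 30–39 + 210 → 4923; 40+ + 280 → 36923
→ [7951, 5865, 12219, 4923, 36923]
Scenario A total after 4 periods: 67881
Scenario B projection —
— Period 1 —
Births: 9800 × 0.57 = 5586
10–19: 15900 × 0.974 = 15487
20–29: 12100 × 0.977 = 11822
30–39: 24500 × 0.98 = 24010
40+: 9800 × 0.942 + 13200 × 0.655 = 9232 + 8646 = 17878
Net migration: 0–9 − 100 → 5486; 10–19 − 350 → 15137; 20–29 + 210 → 12032; 30–39 + 210 → 24220; 40+ + 280 → 18158
→ [5486, 15137, 12032, 24220, 18158]
— Period 2 —
Births: 24220 × 0.57 = 13805
10–19: 5486 × 0.974 = 5343
20–29: 15137 × 0.977 = 14789
30–39: 12032 × 0.98 = 11791
40+: 24220 × 0.942 + 18158 × 0.655 = 22815 + 11893 = 34708
Net migration: 0–9 − 100 → 13705; 10–19 − 350 → 4993; 20–29 + 210 → 14999; 30–39 + 210 → 12001; 40+ + 280 → 34988
→ [13705, 4993, 14999, 12001, 34988]
— Period 3 —
Births: 12001 × 0.57 = 6841
10–19: 13705 × 0.974 = 13349
20–29: 4993 × 0.977 = 4878
30–39: 14999 × 0.98 = 14699
40+: 12001 × 0.942 + 34988 × 0.655 = 11305 + 22917 = 34222
Net migration: 0–9 − 100 → 6741; 10–19 − 350 → 12999; 20–29 + 210 → 5088; 30–39 + 210 → 14909; 40+ + 280 → 34502
→ [6741, 12999, 5088, 14909, 34502]
— Period 4 —
Births: 14909 × 0.57 = 8498
10–19: 6741 × 0.974 = 6566
20–29: 12999 × 0.977 = 12700
30–39: 5088 × 0.98 = 4986
40+: 14909 × 0.942 + 34502 × 0.655 = 14044 + 22599 = 36643
Net migration: 0–9 − 100 → 8398; 10–19 − 350 → 6216; 20–29 + 210 → 12910; 30–39 + 210 → 5196; 40+ + 280 → 36923
→ [8398, 6216, 12910, 5196, 36923]
Scenario B total after 4 periods: 69643
Difference B − A = 69643 − 67881 = 1762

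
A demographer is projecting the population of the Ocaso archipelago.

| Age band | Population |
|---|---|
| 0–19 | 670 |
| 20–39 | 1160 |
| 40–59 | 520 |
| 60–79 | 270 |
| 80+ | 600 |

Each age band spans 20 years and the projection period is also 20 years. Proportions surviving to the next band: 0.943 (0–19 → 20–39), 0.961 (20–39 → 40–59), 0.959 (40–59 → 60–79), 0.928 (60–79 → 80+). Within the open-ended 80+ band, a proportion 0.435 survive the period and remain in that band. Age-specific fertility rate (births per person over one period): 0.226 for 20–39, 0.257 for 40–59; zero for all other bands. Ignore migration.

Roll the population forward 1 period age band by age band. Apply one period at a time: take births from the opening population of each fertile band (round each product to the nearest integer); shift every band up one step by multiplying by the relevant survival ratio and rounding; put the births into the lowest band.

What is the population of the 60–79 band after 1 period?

— Period 1 —
Births: 1160 * 0.226 = 262 ; 520 * 0.257 = 134 ⇒ total 396
20–39: 670 * 0.943 = 632
40–59: 1160 * 0.961 = 1115
60–79: 520 * 0.959 = 499
80+: 270 * 0.928 + 600 * 0.435 = 251 + 261 = 512
End of period: [396, 632, 1115, 499, 512]

499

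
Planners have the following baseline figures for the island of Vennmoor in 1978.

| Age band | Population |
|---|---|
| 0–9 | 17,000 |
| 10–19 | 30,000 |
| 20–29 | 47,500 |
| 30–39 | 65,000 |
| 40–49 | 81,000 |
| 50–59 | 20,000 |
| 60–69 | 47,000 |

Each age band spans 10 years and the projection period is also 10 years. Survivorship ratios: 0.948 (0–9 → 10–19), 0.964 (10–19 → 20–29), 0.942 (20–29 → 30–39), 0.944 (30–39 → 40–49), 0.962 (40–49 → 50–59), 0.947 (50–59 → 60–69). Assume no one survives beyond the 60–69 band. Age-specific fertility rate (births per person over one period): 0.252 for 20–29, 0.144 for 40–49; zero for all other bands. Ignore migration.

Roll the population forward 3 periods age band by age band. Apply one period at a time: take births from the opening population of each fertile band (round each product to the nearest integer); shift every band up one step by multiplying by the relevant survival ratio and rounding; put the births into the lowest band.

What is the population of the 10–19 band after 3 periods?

(Groups numbered youngest = 1 to oldest = 7.)
After projecting period 1:
Births: 47500 × 0.252 = 11970  |  81000 × 0.144 = 11664 → total 23634
Group 2: 17000 × 0.948 = 16116
Group 3: 30000 × 0.964 = 28920
Group 4: 47500 × 0.942 = 44745
Group 5: 65000 × 0.944 = 61360
Group 6: 81000 × 0.962 = 77922
Group 7: 20000 × 0.947 = 18940
Giving 23634 / 16116 / 28920 / 44745 / 61360 / 77922 / 18940.
After projecting period 2:
Births: 28920 × 0.252 = 7288  |  61360 × 0.144 = 8836 → total 16124
Group 2: 23634 × 0.948 = 22405
Group 3: 16116 × 0.964 = 15536
Group 4: 28920 × 0.942 = 27243
Group 5: 44745 × 0.944 = 42239
Group 6: 61360 × 0.962 = 59028
Group 7: 77922 × 0.947 = 73792
Giving 16124 / 22405 / 15536 / 27243 / 42239 / 59028 / 73792.
After projecting period 3:
Births: 15536 × 0.252 = 3915  |  42239 × 0.144 = 6082 → total 9997
Group 2: 16124 × 0.948 = 15286
Group 3: 22405 × 0.964 = 21598
Group 4: 15536 × 0.942 = 14635
Group 5: 27243 × 0.944 = 25717
Group 6: 42239 × 0.962 = 40634
Group 7: 59028 × 0.947 = 55900
Giving 9997 / 15286 / 21598 / 14635 / 25717 / 40634 / 55900.

15286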